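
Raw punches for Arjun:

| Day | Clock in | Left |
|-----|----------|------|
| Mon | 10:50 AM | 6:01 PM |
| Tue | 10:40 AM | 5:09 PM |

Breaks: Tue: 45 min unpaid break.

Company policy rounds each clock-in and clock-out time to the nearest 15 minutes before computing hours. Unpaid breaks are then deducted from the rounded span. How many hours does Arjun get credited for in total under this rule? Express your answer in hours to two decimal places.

Mon: in 10:50 AM→10:45 AM, out 6:01 PM→6:00 PM; 7 h 15 min
Tue: in 10:40 AM→10:45 AM, out 5:09 PM→5:15 PM; 6 h 30 min − 45 min = 5 h 45 min
Total credited: 13 h 0 min.

13.00 hours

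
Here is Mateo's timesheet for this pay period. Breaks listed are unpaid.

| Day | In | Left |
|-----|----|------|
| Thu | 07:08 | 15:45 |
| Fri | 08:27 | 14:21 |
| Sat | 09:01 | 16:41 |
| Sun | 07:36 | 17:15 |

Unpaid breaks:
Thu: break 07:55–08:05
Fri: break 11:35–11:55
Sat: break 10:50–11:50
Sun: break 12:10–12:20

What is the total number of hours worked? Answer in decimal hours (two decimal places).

30.17 hours

Thu: 07:08–15:45 = 8 h 37 min; less 10 min break → 8 h 27 min
Fri: 08:27–14:21 = 5 h 54 min; less 20 min break → 5 h 34 min
Sat: 09:01–16:41 = 7 h 40 min; less 60 min break → 6 h 40 min
Sun: 07:36–17:15 = 9 h 39 min; less 10 min break → 9 h 29 min
Total: 8 h 27 min + 5 h 34 min + 6 h 40 min + 9 h 29 min = 30 h 10 min.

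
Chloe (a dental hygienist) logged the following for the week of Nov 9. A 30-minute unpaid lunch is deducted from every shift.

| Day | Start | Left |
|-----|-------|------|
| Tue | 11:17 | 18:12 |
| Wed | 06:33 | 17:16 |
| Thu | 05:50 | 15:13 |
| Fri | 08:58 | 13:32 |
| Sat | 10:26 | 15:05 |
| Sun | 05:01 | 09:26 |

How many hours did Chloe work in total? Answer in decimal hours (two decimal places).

Tue: 11:17–18:12 = 6 h 55 min; less 30 min break → 6 h 25 min
Wed: 06:33–17:16 = 10 h 43 min; less 30 min break → 10 h 13 min
Thu: 05:50–15:13 = 9 h 23 min; less 30 min break → 8 h 53 min
Fri: 08:58–13:32 = 4 h 34 min; less 30 min break → 4 h 4 min
Sat: 10:26–15:05 = 4 h 39 min; less 30 min break → 4 h 9 min
Sun: 05:01–09:26 = 4 h 25 min; less 30 min break → 3 h 55 min
Total: 6 h 25 min + 10 h 13 min + 8 h 53 min + 4 h 4 min + 4 h 9 min + 3 h 55 min = 37 h 39 min.

37.65 hours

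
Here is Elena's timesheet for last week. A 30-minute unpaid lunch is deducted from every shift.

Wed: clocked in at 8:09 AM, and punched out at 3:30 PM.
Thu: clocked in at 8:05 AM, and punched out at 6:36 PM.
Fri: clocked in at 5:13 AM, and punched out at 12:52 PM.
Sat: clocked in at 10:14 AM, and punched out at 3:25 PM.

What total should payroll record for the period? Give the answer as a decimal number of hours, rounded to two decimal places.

Wed: 8:09 AM–3:30 PM = 7 h 21 min; less 30 min break → 6 h 51 min
Thu: 8:05 AM–6:36 PM = 10 h 31 min; less 30 min break → 10 h 1 min
Fri: 5:13 AM–12:52 PM = 7 h 39 min; less 30 min break → 7 h 9 min
Sat: 10:14 AM–3:25 PM = 5 h 11 min; less 30 min break → 4 h 41 min
Total: 6 h 51 min + 10 h 1 min + 7 h 9 min + 4 h 41 min = 28 h 42 min.

28.70 hours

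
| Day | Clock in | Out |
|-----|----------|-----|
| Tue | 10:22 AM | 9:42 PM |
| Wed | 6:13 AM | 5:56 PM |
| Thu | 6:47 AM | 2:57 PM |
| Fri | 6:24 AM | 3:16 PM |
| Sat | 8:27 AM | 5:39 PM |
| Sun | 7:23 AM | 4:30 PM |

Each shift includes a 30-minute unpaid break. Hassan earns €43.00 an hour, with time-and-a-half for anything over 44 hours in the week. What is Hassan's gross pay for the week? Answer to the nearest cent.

€2627.30

Tue: 10:22 AM–9:42 PM = 11 h 20 min; less 30 min break → 10 h 50 min
Wed: 6:13 AM–5:56 PM = 11 h 43 min; less 30 min break → 11 h 13 min
Thu: 6:47 AM–2:57 PM = 8 h 10 min; less 30 min break → 7 h 40 min
Fri: 6:24 AM–3:16 PM = 8 h 52 min; less 30 min break → 8 h 22 min
Sat: 8:27 AM–5:39 PM = 9 h 12 min; less 30 min break → 8 h 42 min
Sun: 7:23 AM–4:30 PM = 9 h 7 min; less 30 min break → 8 h 37 min
Total worked: 55 h 24 min = 3324 min.
Regular 44 h 0 min = 2640 min at €43.00/h; overtime 11 h 24 min = 684 min at €64.50/h.
Pay = (2640 × €43.00 + 684 × €64.50) ÷ 60 = €2627.30.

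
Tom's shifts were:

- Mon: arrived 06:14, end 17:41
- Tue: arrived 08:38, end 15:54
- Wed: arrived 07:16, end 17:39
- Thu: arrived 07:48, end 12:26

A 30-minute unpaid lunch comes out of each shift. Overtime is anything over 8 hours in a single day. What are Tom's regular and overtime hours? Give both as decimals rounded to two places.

Mon: 06:14–17:41 = 11 h 27 min; less 30 min break → 10 h 57 min
Tue: 08:38–15:54 = 7 h 16 min; less 30 min break → 6 h 46 min
Wed: 07:16–17:39 = 10 h 23 min; less 30 min break → 9 h 53 min
Thu: 07:48–12:26 = 4 h 38 min; less 30 min break → 4 h 8 min
Mon reg 8 h 0 min / OT 2 h 57 min; Tue reg 6 h 46 min / OT 0 h 0 min; Wed reg 8 h 0 min / OT 1 h 53 min; Thu reg 4 h 8 min / OT 0 h 0 min.
Totals: regular 26 h 54 min, overtime 4 h 50 min.

Regular 26.90 hours, overtime 4.83 hours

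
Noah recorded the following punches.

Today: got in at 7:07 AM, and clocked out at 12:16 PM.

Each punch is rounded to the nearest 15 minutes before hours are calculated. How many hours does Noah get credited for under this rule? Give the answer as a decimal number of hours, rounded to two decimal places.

Today: in 7:07 AM→7:00 AM, out 12:16 PM→12:15 PM; 5 h 15 min

5.25 hours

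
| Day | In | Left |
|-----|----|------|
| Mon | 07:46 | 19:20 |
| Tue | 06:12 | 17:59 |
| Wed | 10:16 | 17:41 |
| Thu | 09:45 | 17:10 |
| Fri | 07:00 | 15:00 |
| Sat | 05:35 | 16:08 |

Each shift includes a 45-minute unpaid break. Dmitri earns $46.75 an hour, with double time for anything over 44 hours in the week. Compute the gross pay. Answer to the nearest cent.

$2826.82

Mon: 07:46–19:20 = 11 h 34 min; less 45 min break → 10 h 49 min
Tue: 06:12–17:59 = 11 h 47 min; less 45 min break → 11 h 2 min
Wed: 10:16–17:41 = 7 h 25 min; less 45 min break → 6 h 40 min
Thu: 09:45–17:10 = 7 h 25 min; less 45 min break → 6 h 40 min
Fri: 07:00–15:00 = 8 h 0 min; less 45 min break → 7 h 15 min
Sat: 05:35–16:08 = 10 h 33 min; less 45 min break → 9 h 48 min
Total worked: 52 h 14 min = 3134 min.
Regular 44 h 0 min = 2640 min at $46.75/h; overtime 8 h 14 min = 494 min at $93.50/h.
Pay = (2640 × $46.75 + 494 × $93.50) ÷ 60 = $2826.82.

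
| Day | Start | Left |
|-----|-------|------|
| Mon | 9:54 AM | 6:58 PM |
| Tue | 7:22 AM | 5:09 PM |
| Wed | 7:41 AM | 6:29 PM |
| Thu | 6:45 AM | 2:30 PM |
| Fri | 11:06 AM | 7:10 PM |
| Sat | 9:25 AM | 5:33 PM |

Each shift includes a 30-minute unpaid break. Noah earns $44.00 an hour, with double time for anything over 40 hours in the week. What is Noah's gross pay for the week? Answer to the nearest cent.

Mon: 9:54 AM–6:58 PM = 9 h 4 min; less 30 min break → 8 h 34 min
Tue: 7:22 AM–5:09 PM = 9 h 47 min; less 30 min break → 9 h 17 min
Wed: 7:41 AM–6:29 PM = 10 h 48 min; less 30 min break → 10 h 18 min
Thu: 6:45 AM–2:30 PM = 7 h 45 min; less 30 min break → 7 h 15 min
Fri: 11:06 AM–7:10 PM = 8 h 4 min; less 30 min break → 7 h 34 min
Sat: 9:25 AM–5:33 PM = 8 h 8 min; less 30 min break → 7 h 38 min
Total worked: 50 h 36 min = 3036 min.
Regular 40 h 0 min = 2400 min at $44.00/h; overtime 10 h 36 min = 636 min at $88.00/h.
Pay = (2400 × $44.00 + 636 × $88.00) ÷ 60 = $2692.80.

$2692.80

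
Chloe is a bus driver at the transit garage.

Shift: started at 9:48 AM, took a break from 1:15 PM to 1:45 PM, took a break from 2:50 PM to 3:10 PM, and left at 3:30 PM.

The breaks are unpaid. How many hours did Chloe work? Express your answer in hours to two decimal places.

4.87 hours

Shift: 9:48 AM–3:30 PM = 5 h 42 min; less 50 min break → 4 h 52 min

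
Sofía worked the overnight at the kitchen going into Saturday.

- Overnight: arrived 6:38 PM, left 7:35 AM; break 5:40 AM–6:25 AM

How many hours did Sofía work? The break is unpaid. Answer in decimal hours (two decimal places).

Overnight: 6:38 PM → midnight = 5 h 22 min; midnight → 7:35 AM = 7 h 35 min; span 12 h 57 min; less 45 min break → 12 h 12 min

12.20 hours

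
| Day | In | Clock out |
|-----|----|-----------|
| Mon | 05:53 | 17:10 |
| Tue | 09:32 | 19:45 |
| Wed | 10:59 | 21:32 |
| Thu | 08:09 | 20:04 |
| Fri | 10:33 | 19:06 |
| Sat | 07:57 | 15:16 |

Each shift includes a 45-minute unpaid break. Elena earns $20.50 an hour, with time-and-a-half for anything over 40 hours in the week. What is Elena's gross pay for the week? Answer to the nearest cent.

$1291.50

Mon: 05:53–17:10 = 11 h 17 min; less 45 min break → 10 h 32 min
Tue: 09:32–19:45 = 10 h 13 min; less 45 min break → 9 h 28 min
Wed: 10:59–21:32 = 10 h 33 min; less 45 min break → 9 h 48 min
Thu: 08:09–20:04 = 11 h 55 min; less 45 min break → 11 h 10 min
Fri: 10:33–19:06 = 8 h 33 min; less 45 min break → 7 h 48 min
Sat: 07:57–15:16 = 7 h 19 min; less 45 min break → 6 h 34 min
Total worked: 55 h 20 min = 3320 min.
Regular 40 h 0 min = 2400 min at $20.50/h; overtime 15 h 20 min = 920 min at $30.75/h.
Pay = (2400 × $20.50 + 920 × $30.75) ÷ 60 = $1291.50.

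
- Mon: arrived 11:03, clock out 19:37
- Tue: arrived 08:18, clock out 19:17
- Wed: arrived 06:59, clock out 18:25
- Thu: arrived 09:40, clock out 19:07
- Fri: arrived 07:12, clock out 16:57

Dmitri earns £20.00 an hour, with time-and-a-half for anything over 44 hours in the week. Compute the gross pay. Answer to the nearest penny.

£1065.50

Mon: 11:03–19:37 = 8 h 34 min
Tue: 08:18–19:17 = 10 h 59 min
Wed: 06:59–18:25 = 11 h 26 min
Thu: 09:40–19:07 = 9 h 27 min
Fri: 07:12–16:57 = 9 h 45 min
Total worked: 50 h 11 min = 3011 min.
Regular 44 h 0 min = 2640 min at £20.00/h; overtime 6 h 11 min = 371 min at £30.00/h.
Pay = (2640 × £20.00 + 371 × £30.00) ÷ 60 = £1065.50.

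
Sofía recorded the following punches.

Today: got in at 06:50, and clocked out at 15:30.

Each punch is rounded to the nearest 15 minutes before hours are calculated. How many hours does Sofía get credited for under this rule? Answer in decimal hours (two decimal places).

Today: in 06:50→06:45, out 15:30→15:30; 8 h 45 min

8.75 hours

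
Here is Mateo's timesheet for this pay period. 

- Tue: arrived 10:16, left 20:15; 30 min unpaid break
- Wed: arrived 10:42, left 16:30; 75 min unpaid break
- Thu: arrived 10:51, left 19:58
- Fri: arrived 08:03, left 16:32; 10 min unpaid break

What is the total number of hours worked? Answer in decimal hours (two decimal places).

31.47 hours

Tue: 10:16–20:15 = 9 h 59 min; less 30 min break → 9 h 29 min
Wed: 10:42–16:30 = 5 h 48 min; less 75 min break → 4 h 33 min
Thu: 10:51–19:58 = 9 h 7 min
Fri: 08:03–16:32 = 8 h 29 min; less 10 min break → 8 h 19 min
Total: 9 h 29 min + 4 h 33 min + 9 h 7 min + 8 h 19 min = 31 h 28 min.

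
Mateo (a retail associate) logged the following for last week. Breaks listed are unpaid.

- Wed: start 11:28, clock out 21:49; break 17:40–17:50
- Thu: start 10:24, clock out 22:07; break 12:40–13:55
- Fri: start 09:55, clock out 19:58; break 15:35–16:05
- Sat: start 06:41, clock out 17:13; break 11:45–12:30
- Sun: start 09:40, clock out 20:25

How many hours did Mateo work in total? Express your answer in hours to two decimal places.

Wed: 11:28–21:49 = 10 h 21 min; less 10 min break → 10 h 11 min
Thu: 10:24–22:07 = 11 h 43 min; less 75 min break → 10 h 28 min
Fri: 09:55–19:58 = 10 h 3 min; less 30 min break → 9 h 33 min
Sat: 06:41–17:13 = 10 h 32 min; less 45 min break → 9 h 47 min
Sun: 09:40–20:25 = 10 h 45 min
Total: 10 h 11 min + 10 h 28 min + 9 h 33 min + 9 h 47 min + 10 h 45 min = 50 h 44 min.

50.73 hours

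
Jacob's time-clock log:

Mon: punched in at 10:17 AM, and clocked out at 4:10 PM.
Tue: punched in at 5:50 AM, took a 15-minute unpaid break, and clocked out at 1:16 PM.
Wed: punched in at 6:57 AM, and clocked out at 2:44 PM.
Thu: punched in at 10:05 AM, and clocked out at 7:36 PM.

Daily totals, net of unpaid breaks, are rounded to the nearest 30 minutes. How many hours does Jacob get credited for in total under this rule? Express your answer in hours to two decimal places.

30.50 hours

Mon: 10:17 AM–4:10 PM = 5 h 53 min → rounds to 6 h 0 min
Tue: 5:50 AM–1:16 PM = 7 h 26 min − 15 min = 7 h 11 min → rounds to 7 h 0 min
Wed: 6:57 AM–2:44 PM = 7 h 47 min → rounds to 8 h 0 min
Thu: 10:05 AM–7:36 PM = 9 h 31 min → rounds to 9 h 30 min
Total credited: 30 h 30 min.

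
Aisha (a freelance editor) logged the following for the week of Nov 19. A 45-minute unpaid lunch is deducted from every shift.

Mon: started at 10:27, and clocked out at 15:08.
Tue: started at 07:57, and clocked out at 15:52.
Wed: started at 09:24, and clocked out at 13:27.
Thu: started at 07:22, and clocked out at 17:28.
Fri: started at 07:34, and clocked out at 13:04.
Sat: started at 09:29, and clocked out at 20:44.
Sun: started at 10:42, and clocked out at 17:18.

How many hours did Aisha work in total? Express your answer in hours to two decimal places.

Mon: 10:27–15:08 = 4 h 41 min; less 45 min break → 3 h 56 min
Tue: 07:57–15:52 = 7 h 55 min; less 45 min break → 7 h 10 min
Wed: 09:24–13:27 = 4 h 3 min; less 45 min break → 3 h 18 min
Thu: 07:22–17:28 = 10 h 6 min; less 45 min break → 9 h 21 min
Fri: 07:34–13:04 = 5 h 30 min; less 45 min break → 4 h 45 min
Sat: 09:29–20:44 = 11 h 15 min; less 45 min break → 10 h 30 min
Sun: 10:42–17:18 = 6 h 36 min; less 45 min break → 5 h 51 min
Total: 3 h 56 min + 7 h 10 min + 3 h 18 min + 9 h 21 min + 4 h 45 min + 10 h 30 min + 5 h 51 min = 44 h 51 min.

44.85 hours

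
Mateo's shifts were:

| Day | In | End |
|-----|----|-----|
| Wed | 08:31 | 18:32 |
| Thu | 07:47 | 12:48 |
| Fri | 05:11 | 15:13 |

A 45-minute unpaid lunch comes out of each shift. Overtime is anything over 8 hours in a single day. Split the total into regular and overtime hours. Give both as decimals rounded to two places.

Regular 20.27 hours, overtime 2.55 hours

Wed: 08:31–18:32 = 10 h 1 min; less 45 min break → 9 h 16 min
Thu: 07:47–12:48 = 5 h 1 min; less 45 min break → 4 h 16 min
Fri: 05:11–15:13 = 10 h 2 min; less 45 min break → 9 h 17 min
Wed reg 8 h 0 min / OT 1 h 16 min; Thu reg 4 h 16 min / OT 0 h 0 min; Fri reg 8 h 0 min / OT 1 h 17 min.
Totals: regular 20 h 16 min, overtime 2 h 33 min.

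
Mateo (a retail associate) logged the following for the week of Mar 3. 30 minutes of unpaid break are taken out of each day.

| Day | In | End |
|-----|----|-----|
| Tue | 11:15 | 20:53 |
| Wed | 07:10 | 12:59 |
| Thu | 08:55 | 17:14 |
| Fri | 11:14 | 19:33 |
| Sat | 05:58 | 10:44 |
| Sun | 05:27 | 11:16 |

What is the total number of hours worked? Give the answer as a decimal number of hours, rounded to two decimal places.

39.67 hours

Tue: 11:15–20:53 = 9 h 38 min; less 30 min break → 9 h 8 min
Wed: 07:10–12:59 = 5 h 49 min; less 30 min break → 5 h 19 min
Thu: 08:55–17:14 = 8 h 19 min; less 30 min break → 7 h 49 min
Fri: 11:14–19:33 = 8 h 19 min; less 30 min break → 7 h 49 min
Sat: 05:58–10:44 = 4 h 46 min; less 30 min break → 4 h 16 min
Sun: 05:27–11:16 = 5 h 49 min; less 30 min break → 5 h 19 min
Total: 9 h 8 min + 5 h 19 min + 7 h 49 min + 7 h 49 min + 4 h 16 min + 5 h 19 min = 39 h 40 min.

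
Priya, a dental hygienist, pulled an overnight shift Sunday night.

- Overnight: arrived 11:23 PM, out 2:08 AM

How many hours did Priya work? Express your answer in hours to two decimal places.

Overnight: 11:23 PM → midnight = 0 h 37 min; midnight → 2:08 AM = 2 h 8 min; span 2 h 45 min

2.75 hours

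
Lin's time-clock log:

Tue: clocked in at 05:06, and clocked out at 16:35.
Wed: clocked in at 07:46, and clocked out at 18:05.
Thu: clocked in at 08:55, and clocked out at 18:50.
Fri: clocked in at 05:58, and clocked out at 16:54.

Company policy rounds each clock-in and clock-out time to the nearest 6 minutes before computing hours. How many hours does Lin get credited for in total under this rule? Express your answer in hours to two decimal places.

42.60 hours

Tue: in 05:06→05:06, out 16:35→16:36; 11 h 30 min
Wed: in 07:46→07:48, out 18:05→18:06; 10 h 18 min
Thu: in 08:55→08:54, out 18:50→18:48; 9 h 54 min
Fri: in 05:58→06:00, out 16:54→16:54; 10 h 54 min
Total credited: 42 h 36 min.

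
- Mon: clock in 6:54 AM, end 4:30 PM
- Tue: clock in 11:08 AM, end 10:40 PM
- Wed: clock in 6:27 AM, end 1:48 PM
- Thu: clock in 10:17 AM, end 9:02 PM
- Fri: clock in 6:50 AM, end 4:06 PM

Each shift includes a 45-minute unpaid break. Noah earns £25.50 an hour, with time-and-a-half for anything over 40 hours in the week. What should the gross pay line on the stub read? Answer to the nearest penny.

Mon: 6:54 AM–4:30 PM = 9 h 36 min; less 45 min break → 8 h 51 min
Tue: 11:08 AM–10:40 PM = 11 h 32 min; less 45 min break → 10 h 47 min
Wed: 6:27 AM–1:48 PM = 7 h 21 min; less 45 min break → 6 h 36 min
Thu: 10:17 AM–9:02 PM = 10 h 45 min; less 45 min break → 10 h 0 min
Fri: 6:50 AM–4:06 PM = 9 h 16 min; less 45 min break → 8 h 31 min
Total worked: 44 h 45 min = 2685 min.
Regular 40 h 0 min = 2400 min at £25.50/h; overtime 4 h 45 min = 285 min at £38.25/h.
Pay = (2400 × £25.50 + 285 × £38.25) ÷ 60 = £1201.69.

£1201.69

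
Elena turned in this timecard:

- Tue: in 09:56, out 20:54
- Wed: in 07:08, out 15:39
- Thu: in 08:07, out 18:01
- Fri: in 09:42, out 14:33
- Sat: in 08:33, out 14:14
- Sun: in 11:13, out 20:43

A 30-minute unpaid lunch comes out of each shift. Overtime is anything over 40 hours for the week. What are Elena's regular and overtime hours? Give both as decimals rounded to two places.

Regular 40.00 hours, overtime 6.42 hours

Tue: 09:56–20:54 = 10 h 58 min; less 30 min break → 10 h 28 min
Wed: 07:08–15:39 = 8 h 31 min; less 30 min break → 8 h 1 min
Thu: 08:07–18:01 = 9 h 54 min; less 30 min break → 9 h 24 min
Fri: 09:42–14:33 = 4 h 51 min; less 30 min break → 4 h 21 min
Sat: 08:33–14:14 = 5 h 41 min; less 30 min break → 5 h 11 min
Sun: 11:13–20:43 = 9 h 30 min; less 30 min break → 9 h 0 min
Total worked: 46 h 25 min = 46.42 h.
Threshold 40 h → overtime 6 h 25 min, regular 40 h 0 min.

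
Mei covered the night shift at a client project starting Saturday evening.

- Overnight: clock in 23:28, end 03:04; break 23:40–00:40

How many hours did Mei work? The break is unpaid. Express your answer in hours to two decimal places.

2.60 hours

Overnight: 23:28 → midnight = 0 h 32 min; midnight → 03:04 = 3 h 4 min; span 3 h 36 min; less 60 min break → 2 h 36 min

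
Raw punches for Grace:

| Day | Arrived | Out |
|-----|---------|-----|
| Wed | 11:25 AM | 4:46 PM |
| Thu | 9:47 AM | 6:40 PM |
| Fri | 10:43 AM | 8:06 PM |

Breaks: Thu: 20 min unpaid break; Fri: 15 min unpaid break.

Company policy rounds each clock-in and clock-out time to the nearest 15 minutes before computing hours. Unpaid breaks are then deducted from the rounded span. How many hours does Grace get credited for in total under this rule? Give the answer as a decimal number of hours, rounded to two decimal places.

22.92 hours

Wed: in 11:25 AM→11:30 AM, out 4:46 PM→4:45 PM; 5 h 15 min
Thu: in 9:47 AM→9:45 AM, out 6:40 PM→6:45 PM; 9 h 0 min − 20 min = 8 h 40 min
Fri: in 10:43 AM→10:45 AM, out 8:06 PM→8:00 PM; 9 h 15 min − 15 min = 9 h 0 min
Total credited: 22 h 55 min.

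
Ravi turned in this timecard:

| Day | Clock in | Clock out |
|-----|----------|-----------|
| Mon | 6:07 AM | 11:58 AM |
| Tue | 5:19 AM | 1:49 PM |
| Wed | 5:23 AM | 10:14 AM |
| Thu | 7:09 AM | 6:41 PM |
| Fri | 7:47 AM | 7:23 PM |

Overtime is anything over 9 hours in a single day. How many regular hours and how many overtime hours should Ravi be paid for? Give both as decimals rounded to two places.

Mon: 6:07 AM–11:58 AM = 5 h 51 min
Tue: 5:19 AM–1:49 PM = 8 h 30 min
Wed: 5:23 AM–10:14 AM = 4 h 51 min
Thu: 7:09 AM–6:41 PM = 11 h 32 min
Fri: 7:47 AM–7:23 PM = 11 h 36 min
Mon reg 5 h 51 min / OT 0 h 0 min; Tue reg 8 h 30 min / OT 0 h 0 min; Wed reg 4 h 51 min / OT 0 h 0 min; Thu reg 9 h 0 min / OT 2 h 32 min; Fri reg 9 h 0 min / OT 2 h 36 min.
Totals: regular 37 h 12 min, overtime 5 h 8 min.

Regular 37.20 hours, overtime 5.13 hours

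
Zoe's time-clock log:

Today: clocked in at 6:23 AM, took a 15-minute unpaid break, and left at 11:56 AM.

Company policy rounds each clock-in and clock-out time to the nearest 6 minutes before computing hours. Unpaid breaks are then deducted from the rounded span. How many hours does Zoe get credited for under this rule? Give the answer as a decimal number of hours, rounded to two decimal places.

5.25 hours

Today: in 6:23 AM→6:24 AM, out 11:56 AM→11:54 AM; 5 h 30 min − 15 min = 5 h 15 min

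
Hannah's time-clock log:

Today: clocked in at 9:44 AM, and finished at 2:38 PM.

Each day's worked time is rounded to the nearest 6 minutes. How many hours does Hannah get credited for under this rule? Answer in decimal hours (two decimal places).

Today: 9:44 AM–2:38 PM = 4 h 54 min → rounds to 4 h 54 min

4.90 hours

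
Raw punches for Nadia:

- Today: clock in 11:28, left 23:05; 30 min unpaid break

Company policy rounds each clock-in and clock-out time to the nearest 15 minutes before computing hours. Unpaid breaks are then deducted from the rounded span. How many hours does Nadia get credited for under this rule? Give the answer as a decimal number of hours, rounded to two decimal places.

Today: in 11:28→11:30, out 23:05→23:00; 11 h 30 min − 30 min = 11 h 0 min

11.00 hours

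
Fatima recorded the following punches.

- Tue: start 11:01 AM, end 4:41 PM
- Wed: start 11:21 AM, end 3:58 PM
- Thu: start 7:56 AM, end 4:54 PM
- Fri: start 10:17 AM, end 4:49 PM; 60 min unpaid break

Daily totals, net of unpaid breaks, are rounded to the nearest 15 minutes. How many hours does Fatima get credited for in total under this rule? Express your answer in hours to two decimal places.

Tue: 11:01 AM–4:41 PM = 5 h 40 min → rounds to 5 h 45 min
Wed: 11:21 AM–3:58 PM = 4 h 37 min → rounds to 4 h 30 min
Thu: 7:56 AM–4:54 PM = 8 h 58 min → rounds to 9 h 0 min
Fri: 10:17 AM–4:49 PM = 6 h 32 min − 60 min = 5 h 32 min → rounds to 5 h 30 min
Total credited: 24 h 45 min.

24.75 hours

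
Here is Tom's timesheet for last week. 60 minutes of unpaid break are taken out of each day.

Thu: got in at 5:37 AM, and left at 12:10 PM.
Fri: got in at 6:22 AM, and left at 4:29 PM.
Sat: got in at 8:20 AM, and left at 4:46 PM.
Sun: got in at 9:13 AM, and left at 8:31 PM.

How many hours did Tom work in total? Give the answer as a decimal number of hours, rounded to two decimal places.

32.40 hours

Thu: 5:37 AM–12:10 PM = 6 h 33 min; less 60 min break → 5 h 33 min
Fri: 6:22 AM–4:29 PM = 10 h 7 min; less 60 min break → 9 h 7 min
Sat: 8:20 AM–4:46 PM = 8 h 26 min; less 60 min break → 7 h 26 min
Sun: 9:13 AM–8:31 PM = 11 h 18 min; less 60 min break → 10 h 18 min
Total: 5 h 33 min + 9 h 7 min + 7 h 26 min + 10 h 18 min = 32 h 24 min.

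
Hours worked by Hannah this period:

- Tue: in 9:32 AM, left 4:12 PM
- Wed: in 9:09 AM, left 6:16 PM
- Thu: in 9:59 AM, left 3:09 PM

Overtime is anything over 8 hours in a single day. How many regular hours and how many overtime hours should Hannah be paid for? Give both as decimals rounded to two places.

Regular 19.83 hours, overtime 1.12 hours

Tue: 9:32 AM–4:12 PM = 6 h 40 min
Wed: 9:09 AM–6:16 PM = 9 h 7 min
Thu: 9:59 AM–3:09 PM = 5 h 10 min
Tue reg 6 h 40 min / OT 0 h 0 min; Wed reg 8 h 0 min / OT 1 h 7 min; Thu reg 5 h 10 min / OT 0 h 0 min.
Totals: regular 19 h 50 min, overtime 1 h 7 min.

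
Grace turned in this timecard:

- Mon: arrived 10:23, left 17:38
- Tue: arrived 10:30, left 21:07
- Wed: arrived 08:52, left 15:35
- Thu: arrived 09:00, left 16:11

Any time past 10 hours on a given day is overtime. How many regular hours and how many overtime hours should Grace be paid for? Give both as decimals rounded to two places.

Mon: 10:23–17:38 = 7 h 15 min
Tue: 10:30–21:07 = 10 h 37 min
Wed: 08:52–15:35 = 6 h 43 min
Thu: 09:00–16:11 = 7 h 11 min
Mon reg 7 h 15 min / OT 0 h 0 min; Tue reg 10 h 0 min / OT 0 h 37 min; Wed reg 6 h 43 min / OT 0 h 0 min; Thu reg 7 h 11 min / OT 0 h 0 min.
Totals: regular 31 h 9 min, overtime 0 h 37 min.

Regular 31.15 hours, overtime 0.62 hours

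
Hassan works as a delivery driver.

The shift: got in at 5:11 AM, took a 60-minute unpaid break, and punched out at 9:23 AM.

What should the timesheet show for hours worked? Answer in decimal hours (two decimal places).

The shift: 5:11 AM–9:23 AM = 4 h 12 min; less 60 min break → 3 h 12 min

3.20 hours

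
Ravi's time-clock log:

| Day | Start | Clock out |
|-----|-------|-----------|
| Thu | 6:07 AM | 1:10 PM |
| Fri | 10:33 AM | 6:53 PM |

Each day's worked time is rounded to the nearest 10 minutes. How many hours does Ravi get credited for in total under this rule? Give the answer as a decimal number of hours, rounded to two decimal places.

15.33 hours

Thu: 6:07 AM–1:10 PM = 7 h 3 min → rounds to 7 h 0 min
Fri: 10:33 AM–6:53 PM = 8 h 20 min → rounds to 8 h 20 min
Total credited: 15 h 20 min.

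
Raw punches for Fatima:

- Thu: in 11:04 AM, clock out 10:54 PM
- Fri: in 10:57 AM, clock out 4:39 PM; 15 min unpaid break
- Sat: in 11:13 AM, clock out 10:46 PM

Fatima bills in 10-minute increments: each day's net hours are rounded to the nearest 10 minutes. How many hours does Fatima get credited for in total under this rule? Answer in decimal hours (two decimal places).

Thu: 11:04 AM–10:54 PM = 11 h 50 min → rounds to 11 h 50 min
Fri: 10:57 AM–4:39 PM = 5 h 42 min − 15 min = 5 h 27 min → rounds to 5 h 30 min
Sat: 11:13 AM–10:46 PM = 11 h 33 min → rounds to 11 h 30 min
Total credited: 28 h 50 min.

28.83 hours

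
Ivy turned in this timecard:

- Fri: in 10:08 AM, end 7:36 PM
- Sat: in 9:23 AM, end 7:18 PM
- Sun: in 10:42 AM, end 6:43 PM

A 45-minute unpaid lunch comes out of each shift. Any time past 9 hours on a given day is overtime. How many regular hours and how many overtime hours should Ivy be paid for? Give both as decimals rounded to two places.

Fri: 10:08 AM–7:36 PM = 9 h 28 min; less 45 min break → 8 h 43 min
Sat: 9:23 AM–7:18 PM = 9 h 55 min; less 45 min break → 9 h 10 min
Sun: 10:42 AM–6:43 PM = 8 h 1 min; less 45 min break → 7 h 16 min
Fri reg 8 h 43 min / OT 0 h 0 min; Sat reg 9 h 0 min / OT 0 h 10 min; Sun reg 7 h 16 min / OT 0 h 0 min.
Totals: regular 24 h 59 min, overtime 0 h 10 min.

Regular 24.98 hours, overtime 0.17 hours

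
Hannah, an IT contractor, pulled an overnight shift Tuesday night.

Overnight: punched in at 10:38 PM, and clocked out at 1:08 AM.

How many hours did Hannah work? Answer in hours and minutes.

Overnight: 10:38 PM → midnight = 1 h 22 min; midnight → 1:08 AM = 1 h 8 min; span 2 h 30 min

2 h 30 min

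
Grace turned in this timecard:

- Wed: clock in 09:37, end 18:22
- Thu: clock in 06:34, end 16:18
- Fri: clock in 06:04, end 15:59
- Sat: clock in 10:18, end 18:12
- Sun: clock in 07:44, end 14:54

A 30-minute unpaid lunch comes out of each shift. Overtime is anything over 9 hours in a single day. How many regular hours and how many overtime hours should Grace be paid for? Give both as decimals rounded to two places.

Regular 40.32 hours, overtime 0.65 hours

Wed: 09:37–18:22 = 8 h 45 min; less 30 min break → 8 h 15 min
Thu: 06:34–16:18 = 9 h 44 min; less 30 min break → 9 h 14 min
Fri: 06:04–15:59 = 9 h 55 min; less 30 min break → 9 h 25 min
Sat: 10:18–18:12 = 7 h 54 min; less 30 min break → 7 h 24 min
Sun: 07:44–14:54 = 7 h 10 min; less 30 min break → 6 h 40 min
Wed reg 8 h 15 min / OT 0 h 0 min; Thu reg 9 h 0 min / OT 0 h 14 min; Fri reg 9 h 0 min / OT 0 h 25 min; Sat reg 7 h 24 min / OT 0 h 0 min; Sun reg 6 h 40 min / OT 0 h 0 min.
Totals: regular 40 h 19 min, overtime 0 h 39 min.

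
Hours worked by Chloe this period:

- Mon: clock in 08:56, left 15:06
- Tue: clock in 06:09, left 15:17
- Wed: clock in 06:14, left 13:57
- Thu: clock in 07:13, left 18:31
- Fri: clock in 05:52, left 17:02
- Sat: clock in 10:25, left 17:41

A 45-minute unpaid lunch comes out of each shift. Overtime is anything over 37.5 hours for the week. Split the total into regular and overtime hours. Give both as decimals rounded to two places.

Regular 37.50 hours, overtime 10.75 hours

Mon: 08:56–15:06 = 6 h 10 min; less 45 min break → 5 h 25 min
Tue: 06:09–15:17 = 9 h 8 min; less 45 min break → 8 h 23 min
Wed: 06:14–13:57 = 7 h 43 min; less 45 min break → 6 h 58 min
Thu: 07:13–18:31 = 11 h 18 min; less 45 min break → 10 h 33 min
Fri: 05:52–17:02 = 11 h 10 min; less 45 min break → 10 h 25 min
Sat: 10:25–17:41 = 7 h 16 min; less 45 min break → 6 h 31 min
Total worked: 48 h 15 min = 48.25 h.
Threshold 37.5 h → overtime 10 h 45 min, regular 37 h 30 min.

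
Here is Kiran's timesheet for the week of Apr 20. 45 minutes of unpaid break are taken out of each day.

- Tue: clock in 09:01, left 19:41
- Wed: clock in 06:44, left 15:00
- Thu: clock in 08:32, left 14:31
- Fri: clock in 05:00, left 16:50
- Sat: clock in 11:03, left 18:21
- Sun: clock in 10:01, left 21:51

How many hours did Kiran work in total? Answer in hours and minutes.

Tue: 09:01–19:41 = 10 h 40 min; less 45 min break → 9 h 55 min
Wed: 06:44–15:00 = 8 h 16 min; less 45 min break → 7 h 31 min
Thu: 08:32–14:31 = 5 h 59 min; less 45 min break → 5 h 14 min
Fri: 05:00–16:50 = 11 h 50 min; less 45 min break → 11 h 5 min
Sat: 11:03–18:21 = 7 h 18 min; less 45 min break → 6 h 33 min
Sun: 10:01–21:51 = 11 h 50 min; less 45 min break → 11 h 5 min
Total: 9 h 55 min + 7 h 31 min + 5 h 14 min + 11 h 5 min + 6 h 33 min + 11 h 5 min = 51 h 23 min.

51 h 23 min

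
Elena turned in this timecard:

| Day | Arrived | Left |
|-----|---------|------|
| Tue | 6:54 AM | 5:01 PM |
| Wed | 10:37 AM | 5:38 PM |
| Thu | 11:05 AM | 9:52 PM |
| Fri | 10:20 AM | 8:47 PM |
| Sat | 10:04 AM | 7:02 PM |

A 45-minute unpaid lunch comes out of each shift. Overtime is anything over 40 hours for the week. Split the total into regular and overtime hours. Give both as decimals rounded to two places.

Regular 40.00 hours, overtime 3.58 hours

Tue: 6:54 AM–5:01 PM = 10 h 7 min; less 45 min break → 9 h 22 min
Wed: 10:37 AM–5:38 PM = 7 h 1 min; less 45 min break → 6 h 16 min
Thu: 11:05 AM–9:52 PM = 10 h 47 min; less 45 min break → 10 h 2 min
Fri: 10:20 AM–8:47 PM = 10 h 27 min; less 45 min break → 9 h 42 min
Sat: 10:04 AM–7:02 PM = 8 h 58 min; less 45 min break → 8 h 13 min
Total worked: 43 h 35 min = 43.58 h.
Threshold 40 h → overtime 3 h 35 min, regular 40 h 0 min.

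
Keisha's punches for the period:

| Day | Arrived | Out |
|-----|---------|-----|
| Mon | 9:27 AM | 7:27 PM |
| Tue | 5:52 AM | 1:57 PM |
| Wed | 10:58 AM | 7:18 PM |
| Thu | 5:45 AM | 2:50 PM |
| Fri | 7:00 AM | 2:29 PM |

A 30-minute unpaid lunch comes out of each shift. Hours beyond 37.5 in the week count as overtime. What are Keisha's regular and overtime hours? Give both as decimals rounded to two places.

Mon: 9:27 AM–7:27 PM = 10 h 0 min; less 30 min break → 9 h 30 min
Tue: 5:52 AM–1:57 PM = 8 h 5 min; less 30 min break → 7 h 35 min
Wed: 10:58 AM–7:18 PM = 8 h 20 min; less 30 min break → 7 h 50 min
Thu: 5:45 AM–2:50 PM = 9 h 5 min; less 30 min break → 8 h 35 min
Fri: 7:00 AM–2:29 PM = 7 h 29 min; less 30 min break → 6 h 59 min
Total worked: 40 h 29 min = 40.48 h.
Threshold 37.5 h → overtime 2 h 59 min, regular 37 h 30 min.

Regular 37.50 hours, overtime 2.98 hours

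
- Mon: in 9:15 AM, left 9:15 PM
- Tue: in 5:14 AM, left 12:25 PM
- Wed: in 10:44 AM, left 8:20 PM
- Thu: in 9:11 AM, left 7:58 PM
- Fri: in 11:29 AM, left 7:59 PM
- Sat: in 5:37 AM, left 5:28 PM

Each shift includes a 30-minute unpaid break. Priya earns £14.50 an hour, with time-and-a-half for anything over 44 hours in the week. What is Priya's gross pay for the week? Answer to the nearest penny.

Mon: 9:15 AM–9:15 PM = 12 h 0 min; less 30 min break → 11 h 30 min
Tue: 5:14 AM–12:25 PM = 7 h 11 min; less 30 min break → 6 h 41 min
Wed: 10:44 AM–8:20 PM = 9 h 36 min; less 30 min break → 9 h 6 min
Thu: 9:11 AM–7:58 PM = 10 h 47 min; less 30 min break → 10 h 17 min
Fri: 11:29 AM–7:59 PM = 8 h 30 min; less 30 min break → 8 h 0 min
Sat: 5:37 AM–5:28 PM = 11 h 51 min; less 30 min break → 11 h 21 min
Total worked: 56 h 55 min = 3415 min.
Regular 44 h 0 min = 2640 min at £14.50/h; overtime 12 h 55 min = 775 min at £21.75/h.
Pay = (2640 × £14.50 + 775 × £21.75) ÷ 60 = £918.94.

£918.94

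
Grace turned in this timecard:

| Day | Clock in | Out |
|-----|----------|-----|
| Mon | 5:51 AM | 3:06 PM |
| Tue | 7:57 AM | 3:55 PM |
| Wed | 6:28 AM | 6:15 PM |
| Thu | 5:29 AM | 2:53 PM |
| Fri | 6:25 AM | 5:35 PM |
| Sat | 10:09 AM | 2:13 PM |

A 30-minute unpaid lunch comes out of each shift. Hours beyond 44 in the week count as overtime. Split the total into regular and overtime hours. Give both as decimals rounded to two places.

Regular 44.00 hours, overtime 6.63 hours

Mon: 5:51 AM–3:06 PM = 9 h 15 min; less 30 min break → 8 h 45 min
Tue: 7:57 AM–3:55 PM = 7 h 58 min; less 30 min break → 7 h 28 min
Wed: 6:28 AM–6:15 PM = 11 h 47 min; less 30 min break → 11 h 17 min
Thu: 5:29 AM–2:53 PM = 9 h 24 min; less 30 min break → 8 h 54 min
Fri: 6:25 AM–5:35 PM = 11 h 10 min; less 30 min break → 10 h 40 min
Sat: 10:09 AM–2:13 PM = 4 h 4 min; less 30 min break → 3 h 34 min
Total worked: 50 h 38 min = 50.63 h.
Threshold 44 h → overtime 6 h 38 min, regular 44 h 0 min.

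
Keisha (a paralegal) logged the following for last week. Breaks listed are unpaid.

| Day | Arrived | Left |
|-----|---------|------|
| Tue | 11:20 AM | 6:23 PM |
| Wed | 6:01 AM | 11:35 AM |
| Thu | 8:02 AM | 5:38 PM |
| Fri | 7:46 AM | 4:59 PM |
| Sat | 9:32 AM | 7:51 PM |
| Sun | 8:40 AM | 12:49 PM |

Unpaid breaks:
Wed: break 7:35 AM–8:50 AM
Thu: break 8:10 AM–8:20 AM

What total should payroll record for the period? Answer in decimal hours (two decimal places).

44.48 hours

Tue: 11:20 AM–6:23 PM = 7 h 3 min
Wed: 6:01 AM–11:35 AM = 5 h 34 min; less 75 min break → 4 h 19 min
Thu: 8:02 AM–5:38 PM = 9 h 36 min; less 10 min break → 9 h 26 min
Fri: 7:46 AM–4:59 PM = 9 h 13 min
Sat: 9:32 AM–7:51 PM = 10 h 19 min
Sun: 8:40 AM–12:49 PM = 4 h 9 min
Total: 7 h 3 min + 4 h 19 min + 9 h 26 min + 9 h 13 min + 10 h 19 min + 4 h 9 min = 44 h 29 min.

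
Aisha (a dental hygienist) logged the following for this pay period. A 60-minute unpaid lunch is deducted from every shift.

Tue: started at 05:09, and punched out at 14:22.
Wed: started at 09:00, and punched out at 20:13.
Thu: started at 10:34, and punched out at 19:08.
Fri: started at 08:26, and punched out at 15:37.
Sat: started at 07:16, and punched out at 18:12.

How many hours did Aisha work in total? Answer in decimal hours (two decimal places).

Tue: 05:09–14:22 = 9 h 13 min; less 60 min break → 8 h 13 min
Wed: 09:00–20:13 = 11 h 13 min; less 60 min break → 10 h 13 min
Thu: 10:34–19:08 = 8 h 34 min; less 60 min break → 7 h 34 min
Fri: 08:26–15:37 = 7 h 11 min; less 60 min break → 6 h 11 min
Sat: 07:16–18:12 = 10 h 56 min; less 60 min break → 9 h 56 min
Total: 8 h 13 min + 10 h 13 min + 7 h 34 min + 6 h 11 min + 9 h 56 min = 42 h 7 min.

42.12 hours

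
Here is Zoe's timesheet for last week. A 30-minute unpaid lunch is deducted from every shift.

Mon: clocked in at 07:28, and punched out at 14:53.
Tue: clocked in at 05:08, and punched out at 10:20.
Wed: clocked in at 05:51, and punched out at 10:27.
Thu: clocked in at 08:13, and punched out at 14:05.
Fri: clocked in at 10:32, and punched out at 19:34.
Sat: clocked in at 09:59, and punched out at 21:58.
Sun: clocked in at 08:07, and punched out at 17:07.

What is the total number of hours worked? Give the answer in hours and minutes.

49 h 36 min

Mon: 07:28–14:53 = 7 h 25 min; less 30 min break → 6 h 55 min
Tue: 05:08–10:20 = 5 h 12 min; less 30 min break → 4 h 42 min
Wed: 05:51–10:27 = 4 h 36 min; less 30 min break → 4 h 6 min
Thu: 08:13–14:05 = 5 h 52 min; less 30 min break → 5 h 22 min
Fri: 10:32–19:34 = 9 h 2 min; less 30 min break → 8 h 32 min
Sat: 09:59–21:58 = 11 h 59 min; less 30 min break → 11 h 29 min
Sun: 08:07–17:07 = 9 h 0 min; less 30 min break → 8 h 30 min
Total: 6 h 55 min + 4 h 42 min + 4 h 6 min + 5 h 22 min + 8 h 32 min + 11 h 29 min + 8 h 30 min = 49 h 36 min.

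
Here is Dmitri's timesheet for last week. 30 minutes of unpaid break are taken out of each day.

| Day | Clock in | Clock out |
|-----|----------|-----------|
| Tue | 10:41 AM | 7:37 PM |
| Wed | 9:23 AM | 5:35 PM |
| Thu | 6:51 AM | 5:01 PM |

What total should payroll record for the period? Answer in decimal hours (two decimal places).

Tue: 10:41 AM–7:37 PM = 8 h 56 min; less 30 min break → 8 h 26 min
Wed: 9:23 AM–5:35 PM = 8 h 12 min; less 30 min break → 7 h 42 min
Thu: 6:51 AM–5:01 PM = 10 h 10 min; less 30 min break → 9 h 40 min
Total: 8 h 26 min + 7 h 42 min + 9 h 40 min = 25 h 48 min.

25.80 hours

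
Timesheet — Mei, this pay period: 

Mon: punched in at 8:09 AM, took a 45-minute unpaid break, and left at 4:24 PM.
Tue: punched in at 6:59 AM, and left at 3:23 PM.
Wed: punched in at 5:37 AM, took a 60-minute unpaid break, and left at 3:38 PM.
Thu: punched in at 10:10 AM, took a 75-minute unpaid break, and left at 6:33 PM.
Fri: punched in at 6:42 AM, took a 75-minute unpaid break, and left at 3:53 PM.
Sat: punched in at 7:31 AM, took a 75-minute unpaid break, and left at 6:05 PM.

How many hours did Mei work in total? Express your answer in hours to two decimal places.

Mon: 8:09 AM–4:24 PM = 8 h 15 min; less 45 min break → 7 h 30 min
Tue: 6:59 AM–3:23 PM = 8 h 24 min
Wed: 5:37 AM–3:38 PM = 10 h 1 min; less 60 min break → 9 h 1 min
Thu: 10:10 AM–6:33 PM = 8 h 23 min; less 75 min break → 7 h 8 min
Fri: 6:42 AM–3:53 PM = 9 h 11 min; less 75 min break → 7 h 56 min
Sat: 7:31 AM–6:05 PM = 10 h 34 min; less 75 min break → 9 h 19 min
Total: 7 h 30 min + 8 h 24 min + 9 h 1 min + 7 h 8 min + 7 h 56 min + 9 h 19 min = 49 h 18 min.

49.30 hours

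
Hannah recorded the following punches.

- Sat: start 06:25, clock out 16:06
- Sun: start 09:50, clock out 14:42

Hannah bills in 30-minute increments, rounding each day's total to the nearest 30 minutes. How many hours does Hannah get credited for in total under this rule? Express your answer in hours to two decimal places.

Sat: 06:25–16:06 = 9 h 41 min → rounds to 9 h 30 min
Sun: 09:50–14:42 = 4 h 52 min → rounds to 5 h 0 min
Total credited: 14 h 30 min.

14.50 hours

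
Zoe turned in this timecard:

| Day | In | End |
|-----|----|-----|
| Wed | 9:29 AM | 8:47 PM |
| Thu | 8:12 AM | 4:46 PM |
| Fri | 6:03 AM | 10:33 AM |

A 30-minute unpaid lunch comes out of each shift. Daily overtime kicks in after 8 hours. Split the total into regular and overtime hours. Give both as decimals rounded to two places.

Wed: 9:29 AM–8:47 PM = 11 h 18 min; less 30 min break → 10 h 48 min
Thu: 8:12 AM–4:46 PM = 8 h 34 min; less 30 min break → 8 h 4 min
Fri: 6:03 AM–10:33 AM = 4 h 30 min; less 30 min break → 4 h 0 min
Wed reg 8 h 0 min / OT 2 h 48 min; Thu reg 8 h 0 min / OT 0 h 4 min; Fri reg 4 h 0 min / OT 0 h 0 min.
Totals: regular 20 h 0 min, overtime 2 h 52 min.

Regular 20.00 hours, overtime 2.87 hours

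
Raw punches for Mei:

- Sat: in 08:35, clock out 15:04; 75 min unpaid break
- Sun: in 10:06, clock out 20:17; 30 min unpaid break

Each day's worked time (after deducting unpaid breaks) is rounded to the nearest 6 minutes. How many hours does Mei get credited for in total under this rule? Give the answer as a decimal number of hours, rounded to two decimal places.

14.90 hours

Sat: 08:35–15:04 = 6 h 29 min − 75 min = 5 h 14 min → rounds to 5 h 12 min
Sun: 10:06–20:17 = 10 h 11 min − 30 min = 9 h 41 min → rounds to 9 h 42 min
Total credited: 14 h 54 min.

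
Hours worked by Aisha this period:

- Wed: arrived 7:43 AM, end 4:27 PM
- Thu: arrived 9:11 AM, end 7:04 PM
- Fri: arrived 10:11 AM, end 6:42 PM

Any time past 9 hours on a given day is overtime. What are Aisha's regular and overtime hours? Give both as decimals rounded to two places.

Regular 26.25 hours, overtime 0.88 hours

Wed: 7:43 AM–4:27 PM = 8 h 44 min
Thu: 9:11 AM–7:04 PM = 9 h 53 min
Fri: 10:11 AM–6:42 PM = 8 h 31 min
Wed reg 8 h 44 min / OT 0 h 0 min; Thu reg 9 h 0 min / OT 0 h 53 min; Fri reg 8 h 31 min / OT 0 h 0 min.
Totals: regular 26 h 15 min, overtime 0 h 53 min.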